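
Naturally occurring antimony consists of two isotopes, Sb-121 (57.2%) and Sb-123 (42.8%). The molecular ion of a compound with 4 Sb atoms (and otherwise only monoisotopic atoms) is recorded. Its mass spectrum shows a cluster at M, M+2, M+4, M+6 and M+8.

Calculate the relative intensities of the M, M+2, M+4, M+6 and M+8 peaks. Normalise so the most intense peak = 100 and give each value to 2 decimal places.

29.77 : 89.10 : 100.00 : 49.88 : 9.33

Each Sb atom is independently Sb-121 (p = 0.572) or Sb-123 (q = 0.428); the cluster is the binomial expansion (p + q)^4.
P(M) = 0.572^4 = 0.107049
P(M+2) = 4 × 0.572^3 × 0.428^1 = 0.320400
P(M+4) = 6 × 0.572^2 × 0.428^2 = 0.359609
P(M+6) = 4 × 0.572^1 × 0.428^3 = 0.179385
P(M+8) = 0.428^4 = 0.033556
The M+4 peak is largest (0.359609); scaling to 100 gives 29.77 : 89.10 : 100.00 : 49.88 : 9.33.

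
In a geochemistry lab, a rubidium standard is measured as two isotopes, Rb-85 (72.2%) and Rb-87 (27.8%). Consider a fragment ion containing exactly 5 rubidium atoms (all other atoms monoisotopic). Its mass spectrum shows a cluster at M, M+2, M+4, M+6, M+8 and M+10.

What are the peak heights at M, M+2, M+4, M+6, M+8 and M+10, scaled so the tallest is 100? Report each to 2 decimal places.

51.94 : 100.00 : 77.01 : 29.65 : 5.71 : 0.44

The 5 Rb atoms are independent, so intensities follow the terms of (0.722 + 0.278)^5.
P(M) = 0.722^5 = 0.196194
P(M+2) = 5 × 0.722^4 × 0.278^1 = 0.377714
P(M+4) = 10 × 0.722^3 × 0.278^2 = 0.290872
P(M+6) = 10 × 0.722^2 × 0.278^3 = 0.111998
P(M+8) = 5 × 0.722^1 × 0.278^4 = 0.021562
P(M+10) = 0.278^5 = 0.001660
The M+2 peak is largest (0.377714); scaling to 100 gives 51.94 : 100.00 : 77.01 : 29.65 : 5.71 : 0.44.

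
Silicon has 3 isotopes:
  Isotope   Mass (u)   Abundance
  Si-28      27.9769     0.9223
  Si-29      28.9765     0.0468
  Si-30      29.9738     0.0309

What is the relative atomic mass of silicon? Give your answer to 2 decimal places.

28.09 u

The abundance-weighted mean is 0.9223 × 27.9769 + 0.0468 × 28.9765 + 0.0309 × 29.9738
= 25.80309 + 1.35610 + 0.92619 = 28.08538 u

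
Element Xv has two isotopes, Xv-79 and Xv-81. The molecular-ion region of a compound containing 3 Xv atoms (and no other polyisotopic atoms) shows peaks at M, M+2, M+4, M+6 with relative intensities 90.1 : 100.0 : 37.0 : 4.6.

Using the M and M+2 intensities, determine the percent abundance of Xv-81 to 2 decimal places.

Let p = fractional abundance of Xv-79. I(M+2)/I(M) = [C(3,1)·p^2·(1−p)] / p^3 = 3·(1−p)/p = 100.0/90.1 = 1.1099
(1−p)/p = 1.1099/3 = 0.3700  ⇒  p = 1/(1 + 0.3700) = 0.7299
Xv-79: 72.99%, Xv-81: 27.01%.

27.01%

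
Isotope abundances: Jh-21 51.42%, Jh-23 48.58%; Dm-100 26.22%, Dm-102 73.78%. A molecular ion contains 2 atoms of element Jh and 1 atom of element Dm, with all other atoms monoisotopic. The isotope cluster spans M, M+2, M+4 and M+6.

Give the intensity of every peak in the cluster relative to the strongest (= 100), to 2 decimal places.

16.10 : 75.75 : 100.00 : 40.45

Element Jh pattern (n=2): 0.26440164 : 0.49959672 : 0.23600164
Element Dm pattern (n=1): 0.2622 : 0.7378
Convolve the two distributions (both contribute in 2-u steps):
  M: 0.26440164×0.2622 = 0.069326
  M+2: 0.26440164×0.7378 + 0.49959672×0.2622 = 0.326070
  M+4: 0.49959672×0.7378 + 0.23600164×0.2622 = 0.430482
  M+6: 0.23600164×0.7378 = 0.174122
Scale to base peak (0.430482) = 100: 16.10 : 75.75 : 100.00 : 40.45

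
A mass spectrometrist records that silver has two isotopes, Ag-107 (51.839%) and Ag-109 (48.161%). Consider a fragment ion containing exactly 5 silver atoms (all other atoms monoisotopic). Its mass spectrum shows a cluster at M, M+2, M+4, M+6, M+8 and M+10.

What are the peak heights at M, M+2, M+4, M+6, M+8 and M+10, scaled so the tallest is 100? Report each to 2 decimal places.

The 5 Ag atoms are independent, so intensities follow the terms of (0.51839 + 0.48161)^5.
P(M) = 0.51839^5 = 0.037435
P(M+2) = 5 × 0.51839^4 × 0.48161^1 = 0.173897
P(M+4) = 10 × 0.51839^3 × 0.48161^2 = 0.323118
P(M+6) = 10 × 0.51839^2 × 0.48161^3 = 0.300192
P(M+8) = 5 × 0.51839^1 × 0.48161^4 = 0.139447
P(M+10) = 0.48161^5 = 0.025911
The M+4 peak is largest (0.323118); scaling to 100 gives 11.59 : 53.82 : 100.00 : 92.90 : 43.16 : 8.02.

11.59 : 53.82 : 100.00 : 92.90 : 43.16 : 8.02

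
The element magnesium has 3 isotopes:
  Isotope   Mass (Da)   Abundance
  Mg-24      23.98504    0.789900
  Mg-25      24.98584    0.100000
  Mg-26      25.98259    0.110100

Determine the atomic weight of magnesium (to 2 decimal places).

The abundance-weighted mean is 0.789900 × 23.98504 + 0.100000 × 24.98584 + 0.110100 × 25.98259
= 18.945783 + 2.498584 + 2.860683 = 24.305050 Da

24.31 Da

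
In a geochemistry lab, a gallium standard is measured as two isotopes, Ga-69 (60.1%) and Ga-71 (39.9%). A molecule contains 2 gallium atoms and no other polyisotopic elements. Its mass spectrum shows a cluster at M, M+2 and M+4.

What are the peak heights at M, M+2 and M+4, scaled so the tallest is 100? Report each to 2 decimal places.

Each Ga atom is independently Ga-69 (p = 0.601) or Ga-71 (q = 0.399); the cluster is the binomial expansion (p + q)^2.
P(M) = 0.601^2 = 0.361201
P(M+2) = 2 × 0.601^1 × 0.399^1 = 0.479598
P(M+4) = 0.399^2 = 0.159201
The M+2 peak is largest (0.479598); scaling to 100 gives 75.31 : 100.00 : 33.19.

75.31 : 100.00 : 33.19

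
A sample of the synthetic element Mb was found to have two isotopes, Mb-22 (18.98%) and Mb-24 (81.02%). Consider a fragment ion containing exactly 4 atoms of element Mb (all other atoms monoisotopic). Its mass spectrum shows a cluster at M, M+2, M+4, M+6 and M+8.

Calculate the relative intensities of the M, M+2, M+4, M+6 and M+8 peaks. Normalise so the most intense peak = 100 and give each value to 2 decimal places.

0.30 : 5.14 : 32.93 : 93.71 : 100.00

The 4 Mb atoms are independent, so intensities follow the terms of (0.1898 + 0.8102)^4.
P(M) = 0.1898^4 = 0.001298
P(M+2) = 4 × 0.1898^3 × 0.8102^1 = 0.022159
P(M+4) = 6 × 0.1898^2 × 0.8102^2 = 0.141882
P(M+6) = 4 × 0.1898^1 × 0.8102^3 = 0.403769
P(M+8) = 0.8102^4 = 0.430893
The M+8 peak is largest (0.430893); scaling to 100 gives 0.30 : 5.14 : 32.93 : 93.71 : 100.00.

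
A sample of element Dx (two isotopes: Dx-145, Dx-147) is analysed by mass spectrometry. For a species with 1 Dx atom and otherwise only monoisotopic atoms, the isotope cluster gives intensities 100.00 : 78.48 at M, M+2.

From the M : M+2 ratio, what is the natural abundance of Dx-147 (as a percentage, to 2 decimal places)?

43.97%

Write p for the Dx-145 fraction. I(M+2)/I(M) = [C(1,1)·p^0·(1−p)] / p^1 = 1·(1−p)/p = 78.48/100.00 = 0.7848
(1−p)/p = 0.7848/1 = 0.7848  ⇒  p = 1/(1 + 0.7848) = 0.5603
Dx-145: 56.03%, Dx-147: 43.97%.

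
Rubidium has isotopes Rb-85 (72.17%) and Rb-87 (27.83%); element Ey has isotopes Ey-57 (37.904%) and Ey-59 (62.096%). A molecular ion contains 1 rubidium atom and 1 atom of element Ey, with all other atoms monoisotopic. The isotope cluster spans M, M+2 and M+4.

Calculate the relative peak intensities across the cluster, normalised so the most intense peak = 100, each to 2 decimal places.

Rubidium pattern (n=1): 0.7217 : 0.2783
Element Ey pattern (n=1): 0.37904 : 0.62096
Convolve the two distributions (both contribute in 2-u steps):
  M: 0.7217×0.37904 = 0.273553
  M+2: 0.7217×0.62096 + 0.2783×0.37904 = 0.553634
  M+4: 0.2783×0.62096 = 0.172813
Scale to base peak (0.553634) = 100: 49.41 : 100.00 : 31.21

49.41 : 100.00 : 31.21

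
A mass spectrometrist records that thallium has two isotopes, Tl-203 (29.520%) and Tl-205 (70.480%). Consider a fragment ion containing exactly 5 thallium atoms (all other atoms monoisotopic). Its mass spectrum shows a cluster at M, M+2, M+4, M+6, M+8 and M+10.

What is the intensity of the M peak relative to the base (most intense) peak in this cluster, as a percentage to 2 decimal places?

0.62%

Binomial terms of (0.29520 + 0.70480)^5: M 0.0022, M+2 0.0268, M+4 0.1278, M+6 0.3051, M+8 0.3642, M+10 0.1739 → M+8 is the base peak.
P(M+8) = C(5,4) × 0.29520^1 × 0.70480^4 = 5 × 0.2952 × 0.24675365 = 0.364208 (base)
P(M) = C(5,0) × 0.29520^5 × 0.70480^0 = 1 × 0.00224172 × 1.0000 = 0.002242
Relative intensity = 0.002242 / 0.364208 × 100 = 0.62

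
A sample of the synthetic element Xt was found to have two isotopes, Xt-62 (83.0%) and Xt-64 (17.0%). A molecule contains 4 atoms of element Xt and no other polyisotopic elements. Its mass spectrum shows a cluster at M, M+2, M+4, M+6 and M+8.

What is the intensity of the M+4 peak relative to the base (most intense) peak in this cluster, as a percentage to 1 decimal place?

25.2%

(0.830 + 0.170)^4 gives M 0.4746, M+2 0.3888, M+4 0.1195, M+6 0.0163, M+8 0.0008; the largest is M.
P(M) = C(4,0) × 0.830^4 × 0.170^0 = 1 × 0.47458321 × 1.0000 = 0.474583 (base)
P(M+4) = C(4,2) × 0.830^2 × 0.170^2 = 6 × 0.6889 × 0.0289 = 0.119455
Relative intensity = 0.119455 / 0.474583 × 100 = 25.2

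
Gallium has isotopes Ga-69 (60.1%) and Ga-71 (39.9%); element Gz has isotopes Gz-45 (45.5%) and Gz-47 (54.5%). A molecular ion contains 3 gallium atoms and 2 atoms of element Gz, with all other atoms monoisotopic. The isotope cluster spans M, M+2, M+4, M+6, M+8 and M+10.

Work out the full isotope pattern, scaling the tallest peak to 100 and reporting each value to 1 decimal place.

Gallium pattern (n=3): 0.2170818 : 0.4323576 : 0.2870394 : 0.0635212
Element Gz pattern (n=2): 0.207025 : 0.49595 : 0.297025
Convolve the two distributions (both contribute in 2-u steps):
  M: 0.2170818×0.207025 = 0.044941
  M+2: 0.2170818×0.49595 + 0.4323576×0.207025 = 0.197171
  M+4: 0.2170818×0.297025 + 0.4323576×0.49595 + 0.2870394×0.207025 = 0.338331
  M+6: 0.4323576×0.297025 + 0.2870394×0.49595 + 0.0635212×0.207025 = 0.283929
  M+8: 0.2870394×0.297025 + 0.0635212×0.49595 = 0.116761
  M+10: 0.0635212×0.297025 = 0.018867
Scale to base peak (0.338331) = 100: 13.3 : 58.3 : 100.0 : 83.9 : 34.5 : 5.6

13.3 : 58.3 : 100.0 : 83.9 : 34.5 : 5.6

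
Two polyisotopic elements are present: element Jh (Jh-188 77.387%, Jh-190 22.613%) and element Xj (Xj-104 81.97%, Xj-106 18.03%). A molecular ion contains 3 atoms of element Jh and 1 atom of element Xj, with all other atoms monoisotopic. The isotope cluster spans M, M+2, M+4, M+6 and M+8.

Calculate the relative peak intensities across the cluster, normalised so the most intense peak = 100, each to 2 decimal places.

91.19 : 100.00 : 40.94 : 7.41 : 0.50

Element Jh pattern (n=3): 0.46345122 : 0.40627066 : 0.11871501 : 0.01156311
Element Xj pattern (n=1): 0.8197 : 0.1803
Convolve the two distributions (both contribute in 2-u steps):
  M: 0.46345122×0.8197 = 0.379891
  M+2: 0.46345122×0.1803 + 0.40627066×0.8197 = 0.416580
  M+4: 0.40627066×0.1803 + 0.11871501×0.8197 = 0.170561
  M+6: 0.11871501×0.1803 + 0.01156311×0.8197 = 0.030883
  M+8: 0.01156311×0.1803 = 0.002085
Scale to base peak (0.416580) = 100: 91.19 : 100.00 : 40.94 : 7.41 : 0.50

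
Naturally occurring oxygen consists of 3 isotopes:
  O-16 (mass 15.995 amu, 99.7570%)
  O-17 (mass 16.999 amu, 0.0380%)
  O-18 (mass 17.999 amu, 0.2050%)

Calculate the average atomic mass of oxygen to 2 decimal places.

Weight each isotope mass by its fractional abundance: 0.997570 × 15.995 + 0.000380 × 16.999 + 0.002050 × 17.999
= 15.9561 + 0.0065 + 0.0369 = 15.9995 amu

16.00 amu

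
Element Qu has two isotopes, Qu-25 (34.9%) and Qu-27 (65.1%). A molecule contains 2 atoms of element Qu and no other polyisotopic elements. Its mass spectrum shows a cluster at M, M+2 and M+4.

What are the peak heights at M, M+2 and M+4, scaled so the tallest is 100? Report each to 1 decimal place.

Each Qu atom is independently Qu-25 (p = 0.349) or Qu-27 (q = 0.651); the cluster is the binomial expansion (p + q)^2.
P(M) = 0.349^2 = 0.121801
P(M+2) = 2 × 0.349^1 × 0.651^1 = 0.454398
P(M+4) = 0.651^2 = 0.423801
The M+2 peak is largest (0.454398); scaling to 100 gives 26.8 : 100.0 : 93.3.

26.8 : 100.0 : 93.3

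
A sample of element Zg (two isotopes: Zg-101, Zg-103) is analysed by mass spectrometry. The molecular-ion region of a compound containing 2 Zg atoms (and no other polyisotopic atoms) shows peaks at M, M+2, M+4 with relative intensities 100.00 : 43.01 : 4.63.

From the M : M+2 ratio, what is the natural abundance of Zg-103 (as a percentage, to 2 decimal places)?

17.70%

If p is the fraction of Zg that is Zg-101, then I(M+2)/I(M) = [C(2,1)·p^1·(1−p)] / p^2 = 2·(1−p)/p = 43.01/100.00 = 0.4301
(1−p)/p = 0.4301/2 = 0.2150  ⇒  p = 1/(1 + 0.2150) = 0.8230
Zg-101: 82.30%, Zg-103: 17.70%.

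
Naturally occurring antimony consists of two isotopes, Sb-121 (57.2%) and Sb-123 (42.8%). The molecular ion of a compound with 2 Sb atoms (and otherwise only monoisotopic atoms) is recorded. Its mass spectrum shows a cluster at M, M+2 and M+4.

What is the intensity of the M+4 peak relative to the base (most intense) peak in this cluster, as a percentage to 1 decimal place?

37.4%

Binomial terms of (0.572 + 0.428)^2: M 0.3272, M+2 0.4896, M+4 0.1832 → M+2 is the base peak.
P(M+2) = C(2,1) × 0.572^1 × 0.428^1 = 2 × 0.5720 × 0.4280 = 0.489632 (base)
P(M+4) = C(2,2) × 0.572^0 × 0.428^2 = 1 × 1.0000 × 0.183184 = 0.183184
Relative intensity = 0.183184 / 0.489632 × 100 = 37.4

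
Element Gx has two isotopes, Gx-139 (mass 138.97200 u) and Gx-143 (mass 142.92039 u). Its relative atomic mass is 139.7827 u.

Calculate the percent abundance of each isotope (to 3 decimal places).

Gx-139: 79.468%, Gx-143: 20.532%

Writing the weighted mean with unknown fraction x of Gx-139:
138.97200·x + 142.92039·(1 − x) = 139.7827
(138.97200 − 142.92039)·x = 139.7827 − 142.92039
x = -3.13769 / -3.94839 = 0.79468 → 79.468% Gx-139, 20.532% Gx-143.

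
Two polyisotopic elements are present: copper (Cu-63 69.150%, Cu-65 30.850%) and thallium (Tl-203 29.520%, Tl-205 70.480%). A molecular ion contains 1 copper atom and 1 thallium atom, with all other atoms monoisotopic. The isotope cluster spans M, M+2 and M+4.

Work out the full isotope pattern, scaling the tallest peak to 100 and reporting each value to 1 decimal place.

Copper pattern (n=1): 0.6915 : 0.3085
Thallium pattern (n=1): 0.2952 : 0.7048
Convolve the two distributions (both contribute in 2-u steps):
  M: 0.6915×0.2952 = 0.204131
  M+2: 0.6915×0.7048 + 0.3085×0.2952 = 0.578438
  M+4: 0.3085×0.7048 = 0.217431
Scale to base peak (0.578438) = 100: 35.3 : 100.0 : 37.6

35.3 : 100.0 : 37.6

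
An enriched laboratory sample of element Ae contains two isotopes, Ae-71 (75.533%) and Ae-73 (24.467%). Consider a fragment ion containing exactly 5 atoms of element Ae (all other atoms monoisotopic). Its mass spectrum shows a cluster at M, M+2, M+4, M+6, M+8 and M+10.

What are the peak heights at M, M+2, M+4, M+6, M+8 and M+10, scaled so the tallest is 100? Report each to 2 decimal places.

The 5 Ae atoms are independent, so intensities follow the terms of (0.75533 + 0.24467)^5.
P(M) = 0.75533^5 = 0.245858
P(M+2) = 5 × 0.75533^4 × 0.24467^1 = 0.398197
P(M+4) = 10 × 0.75533^3 × 0.24467^2 = 0.257971
P(M+6) = 10 × 0.75533^2 × 0.24467^3 = 0.083563
P(M+8) = 5 × 0.75533^1 × 0.24467^4 = 0.013534
P(M+10) = 0.24467^5 = 0.000877
The M+2 peak is largest (0.398197); scaling to 100 gives 61.74 : 100.00 : 64.78 : 20.99 : 3.40 : 0.22.

61.74 : 100.00 : 64.78 : 20.99 : 3.40 : 0.22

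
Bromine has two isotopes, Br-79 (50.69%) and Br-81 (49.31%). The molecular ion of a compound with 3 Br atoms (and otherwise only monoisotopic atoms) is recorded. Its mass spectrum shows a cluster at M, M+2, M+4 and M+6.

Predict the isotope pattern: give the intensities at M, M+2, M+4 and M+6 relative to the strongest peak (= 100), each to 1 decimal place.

Each Br atom is independently Br-79 (p = 0.5069) or Br-81 (q = 0.4931); the cluster is the binomial expansion (p + q)^3.
P(M) = 0.5069^3 = 0.130247
P(M+2) = 3 × 0.5069^2 × 0.4931^1 = 0.380103
P(M+4) = 3 × 0.5069^1 × 0.4931^2 = 0.369755
P(M+6) = 0.4931^3 = 0.119896
The M+2 peak is largest (0.380103); scaling to 100 gives 34.3 : 100.0 : 97.3 : 31.5.

34.3 : 100.0 : 97.3 : 31.5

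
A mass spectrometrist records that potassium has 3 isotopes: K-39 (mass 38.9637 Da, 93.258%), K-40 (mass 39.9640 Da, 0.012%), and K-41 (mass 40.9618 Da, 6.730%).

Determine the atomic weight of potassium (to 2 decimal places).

Weight each isotope mass by its fractional abundance: 0.93258 × 38.9637 + 0.00012 × 39.9640 + 0.06730 × 40.9618
= 36.33677 + 0.00480 + 2.75673 = 39.09830 Da

39.10 Da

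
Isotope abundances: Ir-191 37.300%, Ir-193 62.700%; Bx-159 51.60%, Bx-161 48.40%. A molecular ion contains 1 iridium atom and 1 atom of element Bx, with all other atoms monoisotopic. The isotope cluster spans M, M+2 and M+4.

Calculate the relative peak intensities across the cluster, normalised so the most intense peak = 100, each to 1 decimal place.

Iridium pattern (n=1): 0.3730 : 0.6270
Element Bx pattern (n=1): 0.5160 : 0.4840
Convolve the two distributions (both contribute in 2-u steps):
  M: 0.3730×0.5160 = 0.192468
  M+2: 0.3730×0.4840 + 0.6270×0.5160 = 0.504064
  M+4: 0.6270×0.4840 = 0.303468
Scale to base peak (0.504064) = 100: 38.2 : 100.0 : 60.2

38.2 : 100.0 : 60.2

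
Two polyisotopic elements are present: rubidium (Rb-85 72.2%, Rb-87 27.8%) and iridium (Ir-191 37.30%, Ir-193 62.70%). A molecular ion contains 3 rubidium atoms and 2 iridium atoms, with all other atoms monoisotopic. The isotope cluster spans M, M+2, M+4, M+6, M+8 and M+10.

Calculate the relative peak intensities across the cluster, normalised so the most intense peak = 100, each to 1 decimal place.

14.0 : 63.1 : 100.0 : 67.3 : 20.3 : 2.3

Rubidium pattern (n=3): 0.37636705 : 0.43475086 : 0.16739714 : 0.02148495
Iridium pattern (n=2): 0.139129 : 0.467742 : 0.393129
Convolve the two distributions (both contribute in 2-u steps):
  M: 0.37636705×0.139129 = 0.052364
  M+2: 0.37636705×0.467742 + 0.43475086×0.139129 = 0.236529
  M+4: 0.37636705×0.393129 + 0.43475086×0.467742 + 0.16739714×0.139129 = 0.374602
  M+6: 0.43475086×0.393129 + 0.16739714×0.467742 + 0.02148495×0.139129 = 0.252201
  M+8: 0.16739714×0.393129 + 0.02148495×0.467742 = 0.075858
  M+10: 0.02148495×0.393129 = 0.008446
Scale to base peak (0.374602) = 100: 14.0 : 63.1 : 100.0 : 67.3 : 20.3 : 2.3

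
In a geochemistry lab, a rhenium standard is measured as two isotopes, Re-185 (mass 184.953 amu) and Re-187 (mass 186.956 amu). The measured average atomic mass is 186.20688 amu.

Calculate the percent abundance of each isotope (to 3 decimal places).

Let x be the fractional abundance of Re-185; then Re-187 has abundance 1 − x.
184.953·x + 186.956·(1 − x) = 186.20688
(184.953 − 186.956)·x = 186.20688 − 186.956
x = -0.74912 / -2.003 = 0.37400 → 37.400% Re-185, 62.600% Re-187.

Re-185: 37.400%, Re-187: 62.600%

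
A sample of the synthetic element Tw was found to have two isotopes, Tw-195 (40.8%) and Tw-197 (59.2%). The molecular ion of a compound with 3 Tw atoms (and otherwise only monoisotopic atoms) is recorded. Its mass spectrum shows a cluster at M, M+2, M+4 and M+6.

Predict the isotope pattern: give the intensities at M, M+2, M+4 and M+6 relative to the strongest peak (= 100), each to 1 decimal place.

15.8 : 68.9 : 100.0 : 48.4

The 3 Tw atoms are independent, so intensities follow the terms of (0.408 + 0.592)^3.
P(M) = 0.408^3 = 0.067917
P(M+2) = 3 × 0.408^2 × 0.592^1 = 0.295640
P(M+4) = 3 × 0.408^1 × 0.592^2 = 0.428968
P(M+6) = 0.592^3 = 0.207475
The M+4 peak is largest (0.428968); scaling to 100 gives 15.8 : 68.9 : 100.0 : 48.4.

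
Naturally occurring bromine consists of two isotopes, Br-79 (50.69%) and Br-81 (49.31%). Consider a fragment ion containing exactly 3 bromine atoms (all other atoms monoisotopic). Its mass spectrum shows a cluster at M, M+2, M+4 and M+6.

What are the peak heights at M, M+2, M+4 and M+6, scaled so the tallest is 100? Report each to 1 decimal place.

34.3 : 100.0 : 97.3 : 31.5

Each Br atom is independently Br-79 (p = 0.5069) or Br-81 (q = 0.4931); the cluster is the binomial expansion (p + q)^3.
P(M) = 0.5069^3 = 0.130247
P(M+2) = 3 × 0.5069^2 × 0.4931^1 = 0.380103
P(M+4) = 3 × 0.5069^1 × 0.4931^2 = 0.369755
P(M+6) = 0.4931^3 = 0.119896
The M+2 peak is largest (0.380103); scaling to 100 gives 34.3 : 100.0 : 97.3 : 31.5.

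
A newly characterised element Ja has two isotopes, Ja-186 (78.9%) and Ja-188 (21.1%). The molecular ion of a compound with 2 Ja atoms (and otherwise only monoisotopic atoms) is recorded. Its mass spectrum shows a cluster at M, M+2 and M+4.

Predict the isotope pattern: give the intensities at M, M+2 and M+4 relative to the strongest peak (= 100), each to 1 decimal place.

100.0 : 53.5 : 7.2

Expanding (0.789 + 0.211)^2:
P(M) = 0.789^2 = 0.622521
P(M+2) = 2 × 0.789^1 × 0.211^1 = 0.332958
P(M+4) = 0.211^2 = 0.044521
The M peak is largest (0.622521); scaling to 100 gives 100.0 : 53.5 : 7.2.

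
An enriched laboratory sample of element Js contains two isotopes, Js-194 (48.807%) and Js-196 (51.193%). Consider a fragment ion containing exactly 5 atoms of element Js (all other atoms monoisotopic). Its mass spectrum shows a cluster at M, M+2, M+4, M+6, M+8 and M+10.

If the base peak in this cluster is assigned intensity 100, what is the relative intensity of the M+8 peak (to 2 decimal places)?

Binomial terms of (0.48807 + 0.51193)^5: M 0.0277, M+2 0.1452, M+4 0.3047, M+6 0.3196, M+8 0.1676, M+10 0.0352 → M+6 is the base peak.
P(M+6) = C(5,3) × 0.48807^2 × 0.51193^3 = 10 × 0.23821232 × 0.13416269 = 0.319592 (base)
P(M+8) = C(5,4) × 0.48807^1 × 0.51193^4 = 5 × 0.48807 × 0.0686819 = 0.167608
Relative intensity = 0.167608 / 0.319592 × 100 = 52.44

52.44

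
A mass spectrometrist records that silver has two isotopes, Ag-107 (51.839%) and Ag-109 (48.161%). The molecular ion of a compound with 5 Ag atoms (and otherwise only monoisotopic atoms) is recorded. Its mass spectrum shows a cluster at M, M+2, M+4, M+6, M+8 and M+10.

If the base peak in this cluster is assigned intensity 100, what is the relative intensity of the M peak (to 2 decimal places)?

11.59

(0.51839 + 0.48161)^5 gives M 0.0374, M+2 0.1739, M+4 0.3231, M+6 0.3002, M+8 0.1394, M+10 0.0259; the largest is M+4.
P(M+4) = C(5,2) × 0.51839^3 × 0.48161^2 = 10 × 0.13930601 × 0.23194819 = 0.323118 (base)
P(M) = C(5,0) × 0.51839^5 × 0.48161^0 = 1 × 0.03743545 × 1.0000 = 0.037435
Relative intensity = 0.037435 / 0.323118 × 100 = 11.59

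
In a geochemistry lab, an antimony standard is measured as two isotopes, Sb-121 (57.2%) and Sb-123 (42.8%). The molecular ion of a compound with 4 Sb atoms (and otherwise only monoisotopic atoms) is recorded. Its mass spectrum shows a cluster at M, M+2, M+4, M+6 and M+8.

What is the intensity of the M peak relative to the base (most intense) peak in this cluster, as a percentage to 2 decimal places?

Binomial terms of (0.572 + 0.428)^4: M 0.1070, M+2 0.3204, M+4 0.3596, M+6 0.1794, M+8 0.0336 → M+4 is the base peak.
P(M+4) = C(4,2) × 0.572^2 × 0.428^2 = 6 × 0.327184 × 0.183184 = 0.359609 (base)
P(M) = C(4,0) × 0.572^4 × 0.428^0 = 1 × 0.10704937 × 1.0000 = 0.107049
Relative intensity = 0.107049 / 0.359609 × 100 = 29.77

29.77%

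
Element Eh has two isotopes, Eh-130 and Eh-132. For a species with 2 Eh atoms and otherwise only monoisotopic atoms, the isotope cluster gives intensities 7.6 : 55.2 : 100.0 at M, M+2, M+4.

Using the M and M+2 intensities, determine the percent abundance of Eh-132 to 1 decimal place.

78.4%

Write p for the Eh-130 fraction. I(M+2)/I(M) = [C(2,1)·p^1·(1−p)] / p^2 = 2·(1−p)/p = 55.2/7.6 = 7.2632
(1−p)/p = 7.2632/2 = 3.6316  ⇒  p = 1/(1 + 3.6316) = 0.2159
Eh-130: 21.6%, Eh-132: 78.4%.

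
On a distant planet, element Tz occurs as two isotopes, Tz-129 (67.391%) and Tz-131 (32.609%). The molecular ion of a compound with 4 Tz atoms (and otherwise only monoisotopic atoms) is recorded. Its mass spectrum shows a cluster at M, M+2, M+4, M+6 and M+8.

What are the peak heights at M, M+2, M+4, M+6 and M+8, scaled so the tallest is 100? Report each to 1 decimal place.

51.7 : 100.0 : 72.6 : 23.4 : 2.8

The 4 Tz atoms are independent, so intensities follow the terms of (0.67391 + 0.32609)^4.
P(M) = 0.67391^4 = 0.206256
P(M+2) = 4 × 0.67391^3 × 0.32609^1 = 0.399212
P(M+4) = 6 × 0.67391^2 × 0.32609^2 = 0.289754
P(M+6) = 4 × 0.67391^1 × 0.32609^3 = 0.093470
P(M+8) = 0.32609^4 = 0.011307
The M+2 peak is largest (0.399212); scaling to 100 gives 51.7 : 100.0 : 72.6 : 23.4 : 2.8.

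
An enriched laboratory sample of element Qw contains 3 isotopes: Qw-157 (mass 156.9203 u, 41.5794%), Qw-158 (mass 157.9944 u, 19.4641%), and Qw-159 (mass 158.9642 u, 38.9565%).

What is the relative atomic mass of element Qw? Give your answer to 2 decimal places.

Weight each isotope mass by its fractional abundance: 0.415794 × 156.9203 + 0.194641 × 157.9944 + 0.389565 × 158.9642
= 65.24652 + 30.75219 + 61.92689 = 157.92560 u

157.93 u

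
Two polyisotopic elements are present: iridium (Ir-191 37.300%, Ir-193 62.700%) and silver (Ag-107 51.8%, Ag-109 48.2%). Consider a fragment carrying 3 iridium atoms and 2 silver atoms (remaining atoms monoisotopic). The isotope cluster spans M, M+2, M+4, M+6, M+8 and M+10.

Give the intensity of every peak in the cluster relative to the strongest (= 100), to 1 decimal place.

Iridium pattern (n=3): 0.05189512 : 0.26170165 : 0.43991135 : 0.24649188
Silver pattern (n=2): 0.268324 : 0.499352 : 0.232324
Convolve the two distributions (both contribute in 2-u steps):
  M: 0.05189512×0.268324 = 0.013925
  M+2: 0.05189512×0.499352 + 0.26170165×0.268324 = 0.096135
  M+4: 0.05189512×0.232324 + 0.26170165×0.499352 + 0.43991135×0.268324 = 0.260776
  M+6: 0.26170165×0.232324 + 0.43991135×0.499352 + 0.24649188×0.268324 = 0.346610
  M+8: 0.43991135×0.232324 + 0.24649188×0.499352 = 0.225288
  M+10: 0.24649188×0.232324 = 0.057266
Scale to base peak (0.346610) = 100: 4.0 : 27.7 : 75.2 : 100.0 : 65.0 : 16.5

4.0 : 27.7 : 75.2 : 100.0 : 65.0 : 16.5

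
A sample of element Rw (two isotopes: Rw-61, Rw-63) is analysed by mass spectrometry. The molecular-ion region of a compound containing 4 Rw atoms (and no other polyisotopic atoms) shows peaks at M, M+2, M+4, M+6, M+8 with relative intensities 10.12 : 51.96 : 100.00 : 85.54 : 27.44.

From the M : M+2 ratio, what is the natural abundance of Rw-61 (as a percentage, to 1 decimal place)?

43.8%

Let p = fractional abundance of Rw-61. I(M+2)/I(M) = [C(4,1)·p^3·(1−p)] / p^4 = 4·(1−p)/p = 51.96/10.12 = 5.1344
(1−p)/p = 5.1344/4 = 1.2836  ⇒  p = 1/(1 + 1.2836) = 0.4379
Rw-61: 43.8%, Rw-63: 56.2%.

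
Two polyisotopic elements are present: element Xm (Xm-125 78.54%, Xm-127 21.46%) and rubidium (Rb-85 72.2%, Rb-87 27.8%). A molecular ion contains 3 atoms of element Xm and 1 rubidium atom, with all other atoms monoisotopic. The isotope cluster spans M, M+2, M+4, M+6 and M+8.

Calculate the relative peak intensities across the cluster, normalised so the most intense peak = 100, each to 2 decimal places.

Element Xm pattern (n=3): 0.48447647 : 0.39713006 : 0.10851046 : 0.00988301
Rubidium pattern (n=1): 0.7220 : 0.2780
Convolve the two distributions (both contribute in 2-u steps):
  M: 0.48447647×0.7220 = 0.349792
  M+2: 0.48447647×0.2780 + 0.39713006×0.7220 = 0.421412
  M+4: 0.39713006×0.2780 + 0.10851046×0.7220 = 0.188747
  M+6: 0.10851046×0.2780 + 0.00988301×0.7220 = 0.037301
  M+8: 0.00988301×0.2780 = 0.002747
Scale to base peak (0.421412) = 100: 83.00 : 100.00 : 44.79 : 8.85 : 0.65

83.00 : 100.00 : 44.79 : 8.85 : 0.65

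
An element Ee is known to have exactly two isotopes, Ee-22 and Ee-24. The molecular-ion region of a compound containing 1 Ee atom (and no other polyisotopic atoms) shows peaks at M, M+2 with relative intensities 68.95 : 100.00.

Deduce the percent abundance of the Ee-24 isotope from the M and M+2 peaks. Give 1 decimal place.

Write p for the Ee-22 fraction. I(M+2)/I(M) = [C(1,1)·p^0·(1−p)] / p^1 = 1·(1−p)/p = 100.00/68.95 = 1.4503
(1−p)/p = 1.4503/1 = 1.4503  ⇒  p = 1/(1 + 1.4503) = 0.4081
Ee-22: 40.8%, Ee-24: 59.2%.

59.2%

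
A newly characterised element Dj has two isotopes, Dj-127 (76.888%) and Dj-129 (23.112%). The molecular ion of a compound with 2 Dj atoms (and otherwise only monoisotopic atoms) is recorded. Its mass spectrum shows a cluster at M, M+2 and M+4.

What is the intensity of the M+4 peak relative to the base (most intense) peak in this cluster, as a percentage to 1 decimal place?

Term probabilities: M 0.5912, M+2 0.3554, M+4 0.0534. Base peak = M.
P(M) = C(2,0) × 0.76888^2 × 0.23112^0 = 1 × 0.59117645 × 1.0000 = 0.591176 (base)
P(M+4) = C(2,2) × 0.76888^0 × 0.23112^2 = 1 × 1.0000 × 0.05341645 = 0.053416
Relative intensity = 0.053416 / 0.591176 × 100 = 9.0

9.0%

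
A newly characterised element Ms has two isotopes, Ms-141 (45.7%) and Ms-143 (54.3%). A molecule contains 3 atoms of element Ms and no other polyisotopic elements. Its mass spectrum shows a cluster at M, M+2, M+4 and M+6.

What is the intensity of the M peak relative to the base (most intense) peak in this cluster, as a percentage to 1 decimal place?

Binomial terms of (0.457 + 0.543)^3: M 0.0954, M+2 0.3402, M+4 0.4042, M+6 0.1601 → M+4 is the base peak.
P(M+4) = C(3,2) × 0.457^1 × 0.543^2 = 3 × 0.4570 × 0.294849 = 0.404238 (base)
P(M) = C(3,0) × 0.457^3 × 0.543^0 = 1 × 0.09544399 × 1.0000 = 0.095444
Relative intensity = 0.095444 / 0.404238 × 100 = 23.6

23.6%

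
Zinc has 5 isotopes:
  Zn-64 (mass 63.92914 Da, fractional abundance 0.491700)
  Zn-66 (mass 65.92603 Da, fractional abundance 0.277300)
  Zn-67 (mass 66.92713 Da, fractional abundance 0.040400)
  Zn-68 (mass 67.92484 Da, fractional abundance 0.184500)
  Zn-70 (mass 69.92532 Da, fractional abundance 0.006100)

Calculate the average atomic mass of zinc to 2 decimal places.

65.38 Da

Average mass = Σ (abundance × isotope mass) = 0.491700 × 63.92914 + 0.277300 × 65.92603 + 0.040400 × 66.92713 + 0.184500 × 67.92484 + 0.006100 × 69.92532
= 31.433958 + 18.281288 + 2.703856 + 12.532133 + 0.426544 = 65.377779 Da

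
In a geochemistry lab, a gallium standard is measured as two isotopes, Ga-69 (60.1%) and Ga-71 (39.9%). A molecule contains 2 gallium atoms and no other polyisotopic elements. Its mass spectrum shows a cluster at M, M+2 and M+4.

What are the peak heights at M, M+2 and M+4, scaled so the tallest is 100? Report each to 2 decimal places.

75.31 : 100.00 : 33.19

The 2 Ga atoms are independent, so intensities follow the terms of (0.601 + 0.399)^2.
P(M) = 0.601^2 = 0.361201
P(M+2) = 2 × 0.601^1 × 0.399^1 = 0.479598
P(M+4) = 0.399^2 = 0.159201
The M+2 peak is largest (0.479598); scaling to 100 gives 75.31 : 100.00 : 33.19.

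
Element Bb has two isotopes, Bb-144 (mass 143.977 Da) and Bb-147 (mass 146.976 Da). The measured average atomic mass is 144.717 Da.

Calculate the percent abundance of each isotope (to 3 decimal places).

Writing the weighted mean with unknown fraction x of Bb-144:
143.977·x + 146.976·(1 − x) = 144.717
(143.977 − 146.976)·x = 144.717 − 146.976
x = -2.259 / -2.999 = 0.75325 → 75.325% Bb-144, 24.675% Bb-147.

Bb-144: 75.325%, Bb-147: 24.675%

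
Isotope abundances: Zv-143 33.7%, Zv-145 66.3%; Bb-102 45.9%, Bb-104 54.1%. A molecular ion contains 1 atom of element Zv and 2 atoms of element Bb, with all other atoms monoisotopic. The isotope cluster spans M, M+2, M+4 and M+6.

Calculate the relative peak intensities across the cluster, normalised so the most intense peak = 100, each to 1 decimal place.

16.6 : 71.8 : 100.0 : 45.3

Element Zv pattern (n=1): 0.3370 : 0.6630
Element Bb pattern (n=2): 0.210681 : 0.496638 : 0.292681
Convolve the two distributions (both contribute in 2-u steps):
  M: 0.3370×0.210681 = 0.070999
  M+2: 0.3370×0.496638 + 0.6630×0.210681 = 0.307049
  M+4: 0.3370×0.292681 + 0.6630×0.496638 = 0.427904
  M+6: 0.6630×0.292681 = 0.194048
Scale to base peak (0.427904) = 100: 16.6 : 71.8 : 100.0 : 45.3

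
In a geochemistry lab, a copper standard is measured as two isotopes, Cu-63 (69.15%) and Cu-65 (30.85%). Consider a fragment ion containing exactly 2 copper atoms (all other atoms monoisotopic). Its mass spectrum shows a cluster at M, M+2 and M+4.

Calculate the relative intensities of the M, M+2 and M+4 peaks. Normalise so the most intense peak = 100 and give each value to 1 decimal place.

Each Cu atom is independently Cu-63 (p = 0.6915) or Cu-65 (q = 0.3085); the cluster is the binomial expansion (p + q)^2.
P(M) = 0.6915^2 = 0.478172
P(M+2) = 2 × 0.6915^1 × 0.3085^1 = 0.426656
P(M+4) = 0.3085^2 = 0.095172
The M peak is largest (0.478172); scaling to 100 gives 100.0 : 89.2 : 19.9.

100.0 : 89.2 : 19.9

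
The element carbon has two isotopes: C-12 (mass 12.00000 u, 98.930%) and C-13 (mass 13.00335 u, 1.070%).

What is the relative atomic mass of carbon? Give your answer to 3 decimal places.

Ar = Σ fᵢ·mᵢ = 0.98930 × 12.00000 + 0.01070 × 13.00335
= 11.871600 + 0.139136 = 12.010736 u

12.011 u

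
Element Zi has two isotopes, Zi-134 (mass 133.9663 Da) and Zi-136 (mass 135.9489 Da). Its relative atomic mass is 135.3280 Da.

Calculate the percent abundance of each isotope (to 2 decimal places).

Zi-134: 31.32%, Zi-136: 68.68%

Writing the weighted mean with unknown fraction x of Zi-134:
133.9663·x + 135.9489·(1 − x) = 135.3280
(133.9663 − 135.9489)·x = 135.3280 − 135.9489
x = -0.6209 / -1.9826 = 0.31317 → 31.32% Zi-134, 68.68% Zi-136.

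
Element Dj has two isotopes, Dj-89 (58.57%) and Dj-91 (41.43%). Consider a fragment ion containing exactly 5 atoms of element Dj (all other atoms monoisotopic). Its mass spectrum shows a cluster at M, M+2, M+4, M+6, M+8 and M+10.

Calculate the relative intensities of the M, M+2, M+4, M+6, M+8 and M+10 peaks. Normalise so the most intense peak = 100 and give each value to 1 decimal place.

20.0 : 70.7 : 100.0 : 70.7 : 25.0 : 3.5

Expanding (0.5857 + 0.4143)^5:
P(M) = 0.5857^5 = 0.068925
P(M+2) = 5 × 0.5857^4 × 0.4143^1 = 0.243773
P(M+4) = 10 × 0.5857^3 × 0.4143^2 = 0.344870
P(M+6) = 10 × 0.5857^2 × 0.4143^3 = 0.243947
P(M+8) = 5 × 0.5857^1 × 0.4143^4 = 0.086279
P(M+10) = 0.4143^5 = 0.012206
The M+4 peak is largest (0.344870); scaling to 100 gives 20.0 : 70.7 : 100.0 : 70.7 : 25.0 : 3.5.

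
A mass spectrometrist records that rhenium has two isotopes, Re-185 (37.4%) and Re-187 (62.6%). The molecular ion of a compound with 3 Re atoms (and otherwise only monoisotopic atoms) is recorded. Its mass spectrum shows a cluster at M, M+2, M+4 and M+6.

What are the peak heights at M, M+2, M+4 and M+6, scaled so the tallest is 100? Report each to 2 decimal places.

Each Re atom is independently Re-185 (p = 0.374) or Re-187 (q = 0.626); the cluster is the binomial expansion (p + q)^3.
P(M) = 0.374^3 = 0.052314
P(M+2) = 3 × 0.374^2 × 0.626^1 = 0.262687
P(M+4) = 3 × 0.374^1 × 0.626^2 = 0.439685
P(M+6) = 0.626^3 = 0.245314
The M+4 peak is largest (0.439685); scaling to 100 gives 11.90 : 59.74 : 100.00 : 55.79.

11.90 : 59.74 : 100.00 : 55.79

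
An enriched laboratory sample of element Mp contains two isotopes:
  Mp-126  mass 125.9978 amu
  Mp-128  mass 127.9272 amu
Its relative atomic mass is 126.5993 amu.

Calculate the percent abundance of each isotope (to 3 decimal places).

Writing the weighted mean with unknown fraction x of Mp-126:
125.9978·x + 127.9272·(1 − x) = 126.5993
(125.9978 − 127.9272)·x = 126.5993 − 127.9272
x = -1.3279 / -1.9294 = 0.68825 → 68.825% Mp-126, 31.175% Mp-128.

Mp-126: 68.825%, Mp-128: 31.175%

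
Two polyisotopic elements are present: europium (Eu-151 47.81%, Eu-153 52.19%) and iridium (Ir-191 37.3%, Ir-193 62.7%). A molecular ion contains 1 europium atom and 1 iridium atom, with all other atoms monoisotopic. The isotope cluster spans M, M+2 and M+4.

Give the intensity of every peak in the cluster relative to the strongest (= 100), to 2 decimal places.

36.07 : 100.00 : 66.18

Europium pattern (n=1): 0.4781 : 0.5219
Iridium pattern (n=1): 0.3730 : 0.6270
Convolve the two distributions (both contribute in 2-u steps):
  M: 0.4781×0.3730 = 0.178331
  M+2: 0.4781×0.6270 + 0.5219×0.3730 = 0.494437
  M+4: 0.5219×0.6270 = 0.327231
Scale to base peak (0.494437) = 100: 36.07 : 100.00 : 66.18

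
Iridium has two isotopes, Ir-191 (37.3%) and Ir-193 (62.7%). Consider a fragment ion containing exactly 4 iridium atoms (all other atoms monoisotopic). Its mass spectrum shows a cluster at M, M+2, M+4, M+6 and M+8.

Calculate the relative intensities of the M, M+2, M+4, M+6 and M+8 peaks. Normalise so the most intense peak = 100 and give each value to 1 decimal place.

5.3 : 35.4 : 89.2 : 100.0 : 42.0

Each Ir atom is independently Ir-191 (p = 0.373) or Ir-193 (q = 0.627); the cluster is the binomial expansion (p + q)^4.
P(M) = 0.373^4 = 0.019357
P(M+2) = 4 × 0.373^3 × 0.627^1 = 0.130153
P(M+4) = 6 × 0.373^2 × 0.627^2 = 0.328174
P(M+6) = 4 × 0.373^1 × 0.627^3 = 0.367766
P(M+8) = 0.627^4 = 0.154550
The M+6 peak is largest (0.367766); scaling to 100 gives 5.3 : 35.4 : 89.2 : 100.0 : 42.0.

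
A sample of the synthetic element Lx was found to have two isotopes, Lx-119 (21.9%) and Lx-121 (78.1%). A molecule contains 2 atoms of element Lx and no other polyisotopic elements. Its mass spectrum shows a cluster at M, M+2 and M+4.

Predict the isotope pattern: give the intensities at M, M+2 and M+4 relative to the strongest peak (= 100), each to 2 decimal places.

7.86 : 56.08 : 100.00

Each Lx atom is independently Lx-119 (p = 0.219) or Lx-121 (q = 0.781); the cluster is the binomial expansion (p + q)^2.
P(M) = 0.219^2 = 0.047961
P(M+2) = 2 × 0.219^1 × 0.781^1 = 0.342078
P(M+4) = 0.781^2 = 0.609961
The M+4 peak is largest (0.609961); scaling to 100 gives 7.86 : 56.08 : 100.00.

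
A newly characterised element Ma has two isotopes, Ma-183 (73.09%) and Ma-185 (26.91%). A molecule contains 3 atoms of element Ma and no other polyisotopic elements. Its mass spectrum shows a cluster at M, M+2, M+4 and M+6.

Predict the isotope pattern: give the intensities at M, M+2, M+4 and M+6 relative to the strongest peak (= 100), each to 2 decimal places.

Each Ma atom is independently Ma-183 (p = 0.7309) or Ma-185 (q = 0.2691); the cluster is the binomial expansion (p + q)^3.
P(M) = 0.7309^3 = 0.390458
P(M+2) = 3 × 0.7309^2 × 0.2691^1 = 0.431272
P(M+4) = 3 × 0.7309^1 × 0.2691^2 = 0.158784
P(M+6) = 0.2691^3 = 0.019487
The M+2 peak is largest (0.431272); scaling to 100 gives 90.54 : 100.00 : 36.82 : 4.52.

90.54 : 100.00 : 36.82 : 4.52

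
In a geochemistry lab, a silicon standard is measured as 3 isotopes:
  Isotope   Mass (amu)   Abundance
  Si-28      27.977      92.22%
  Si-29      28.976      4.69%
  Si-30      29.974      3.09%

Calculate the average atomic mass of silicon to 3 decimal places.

28.086 amu

Average mass = Σ (abundance × isotope mass) = 0.9222 × 27.977 + 0.0469 × 28.976 + 0.0309 × 29.974
= 25.8004 + 1.3590 + 0.9262 = 28.0856 amu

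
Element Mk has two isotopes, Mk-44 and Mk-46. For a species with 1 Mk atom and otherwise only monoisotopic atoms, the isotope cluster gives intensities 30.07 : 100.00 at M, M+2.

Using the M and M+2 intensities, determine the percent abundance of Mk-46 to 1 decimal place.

76.9%

Let p = fractional abundance of Mk-44. I(M+2)/I(M) = [C(1,1)·p^0·(1−p)] / p^1 = 1·(1−p)/p = 100.00/30.07 = 3.3256
(1−p)/p = 3.3256/1 = 3.3256  ⇒  p = 1/(1 + 3.3256) = 0.2312
Mk-44: 23.1%, Mk-46: 76.9%.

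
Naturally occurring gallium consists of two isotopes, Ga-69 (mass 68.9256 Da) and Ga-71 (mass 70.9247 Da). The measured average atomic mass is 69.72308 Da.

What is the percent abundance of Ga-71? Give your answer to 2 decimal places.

39.89%

With x = fraction of Ga-69 (so Ga-71 is 1 − x):
68.9256·x + 70.9247·(1 − x) = 69.72308
(68.9256 − 70.9247)·x = 69.72308 − 70.9247
x = -1.20162 / -1.9991 = 0.60108 → 60.11% Ga-69, 39.89% Ga-71.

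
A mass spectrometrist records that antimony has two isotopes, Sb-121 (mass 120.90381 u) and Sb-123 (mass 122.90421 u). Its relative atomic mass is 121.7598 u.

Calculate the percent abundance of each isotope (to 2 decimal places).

Writing the weighted mean with unknown fraction x of Sb-121:
120.90381·x + 122.90421·(1 − x) = 121.7598
(120.90381 − 122.90421)·x = 121.7598 − 122.90421
x = -1.14441 / -2.00040 = 0.57209 → 57.21% Sb-121, 42.79% Sb-123.

Sb-121: 57.21%, Sb-123: 42.79%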